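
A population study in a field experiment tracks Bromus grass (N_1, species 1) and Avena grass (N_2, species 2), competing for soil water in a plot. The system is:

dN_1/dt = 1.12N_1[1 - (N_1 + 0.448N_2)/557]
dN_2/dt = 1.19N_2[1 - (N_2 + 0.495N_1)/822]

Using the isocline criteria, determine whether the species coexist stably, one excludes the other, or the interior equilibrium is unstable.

stable coexistence

Compare the nullcline intercepts: K1/α12 = 557/0.448 = 1240 > K2 = 822; K2/α21 = 822/0.495 = 1660 > K1 = 557.
Since both inequalities hold, each species can invade when rare, so the interior equilibrium is stable.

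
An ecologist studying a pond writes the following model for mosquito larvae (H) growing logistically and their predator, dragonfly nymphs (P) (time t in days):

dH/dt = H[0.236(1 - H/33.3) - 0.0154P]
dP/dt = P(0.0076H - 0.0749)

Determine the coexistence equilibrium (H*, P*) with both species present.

H* ≈ 9.86, P* ≈ 10.8

From dP/dt = 0 with P > 0: 0.0076H* = 0.0749, so H* = 9.86.
Substitute into dH/dt = 0: 0.236(1 - 9.86/33.3) = 0.0154P*.
The bracket is 0.704, giving P* = 0.166/0.0154 = 10.8.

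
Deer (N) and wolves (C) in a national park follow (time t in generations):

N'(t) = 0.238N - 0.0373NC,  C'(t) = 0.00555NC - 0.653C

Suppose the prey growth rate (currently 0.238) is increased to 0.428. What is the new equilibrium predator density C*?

At the interior fixed point, setting dN/dt = 0 with N > 0 fixes C* = (prey growth rate)/(NC coefficient) — independent of the other coefficients.
With the change, C* = 0.428/0.0373 = 11.5; it rises from 6.38.

C* ≈ 11.5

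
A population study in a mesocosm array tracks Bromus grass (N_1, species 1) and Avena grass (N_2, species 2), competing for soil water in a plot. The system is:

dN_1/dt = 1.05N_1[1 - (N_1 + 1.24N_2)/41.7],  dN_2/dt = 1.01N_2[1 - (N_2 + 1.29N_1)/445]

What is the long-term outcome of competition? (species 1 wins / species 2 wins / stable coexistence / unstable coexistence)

species 2 excludes species 1

Compare the nullcline intercepts: K1/α12 = 41.7/1.24 = 33.6 < K2 = 445; K2/α21 = 445/1.29 = 345 > K1 = 41.7.
Since the inequalities point opposite ways, species 2 can invade but species 1 cannot.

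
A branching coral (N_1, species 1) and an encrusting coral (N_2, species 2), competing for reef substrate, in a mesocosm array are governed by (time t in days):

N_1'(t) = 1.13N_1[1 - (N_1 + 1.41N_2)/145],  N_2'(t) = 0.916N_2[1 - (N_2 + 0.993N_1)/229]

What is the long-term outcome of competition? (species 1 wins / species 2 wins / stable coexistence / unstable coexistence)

Compare the nullcline intercepts: K1/α12 = 145/1.41 = 103 < K2 = 229; K2/α21 = 229/0.993 = 231 > K1 = 145.
Since the inequalities point opposite ways, species 2 can invade but species 1 cannot.

species 2 excludes species 1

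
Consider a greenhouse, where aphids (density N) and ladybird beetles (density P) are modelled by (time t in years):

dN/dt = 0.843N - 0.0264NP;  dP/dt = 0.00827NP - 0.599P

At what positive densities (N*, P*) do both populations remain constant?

Set dP/dt = 0 with P > 0: 0.00827N - 0.599 = 0, so N* = 0.599/0.00827 = 72.4.
Set dN/dt = 0 with N > 0: 0.843 - 0.0264P = 0, so P* = 0.843/0.0264 = 31.9.

N* ≈ 72.4, P* ≈ 31.9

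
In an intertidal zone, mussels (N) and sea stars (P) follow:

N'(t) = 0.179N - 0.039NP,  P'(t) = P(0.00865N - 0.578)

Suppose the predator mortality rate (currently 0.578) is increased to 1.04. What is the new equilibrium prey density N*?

At the interior fixed point, setting dP/dt = 0 with P > 0 fixes N* = (predator death rate)/(NP coefficient) — independent of the other coefficients.
With the change, N* = 1.04/0.00865 = 120; it rises from 66.8.

N* ≈ 120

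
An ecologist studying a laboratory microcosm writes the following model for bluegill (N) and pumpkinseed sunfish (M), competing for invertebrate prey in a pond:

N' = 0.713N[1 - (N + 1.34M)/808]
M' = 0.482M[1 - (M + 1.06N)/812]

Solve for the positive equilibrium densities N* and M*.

N* ≈ 666, M* ≈ 106

Setting both brackets to zero gives the nullclines N + 1.34M = 808 and 1.06N + M = 812.
Substituting M = 812 - 1.06N into the first: N(1 - 1.34·1.06) = 808 - 1.34·812.
So N* = -280/-0.42 = 666, and then M* = 812 - 1.06·666 = 106.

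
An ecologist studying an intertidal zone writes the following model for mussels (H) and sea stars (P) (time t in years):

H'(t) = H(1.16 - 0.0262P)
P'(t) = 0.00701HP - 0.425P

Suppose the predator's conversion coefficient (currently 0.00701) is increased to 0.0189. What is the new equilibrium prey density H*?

H* ≈ 22.5

At the interior fixed point, setting dP/dt = 0 with P > 0 fixes H* = (predator death rate)/(HP coefficient) — independent of the other coefficients.
With the change, H* = 0.425/0.0189 = 22.5; it falls from 60.6.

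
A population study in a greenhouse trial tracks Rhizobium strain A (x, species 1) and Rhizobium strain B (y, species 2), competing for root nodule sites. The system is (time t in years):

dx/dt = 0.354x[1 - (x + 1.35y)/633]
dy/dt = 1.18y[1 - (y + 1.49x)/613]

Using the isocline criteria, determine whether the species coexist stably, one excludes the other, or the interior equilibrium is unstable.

unstable coexistence (outcome depends on initial conditions)

Compare the nullcline intercepts: K1/α12 = 633/1.35 = 469 < K2 = 613; K2/α21 = 613/1.49 = 411 < K1 = 633.
Since both are reversed, neither can invade when rare; the interior point is a saddle.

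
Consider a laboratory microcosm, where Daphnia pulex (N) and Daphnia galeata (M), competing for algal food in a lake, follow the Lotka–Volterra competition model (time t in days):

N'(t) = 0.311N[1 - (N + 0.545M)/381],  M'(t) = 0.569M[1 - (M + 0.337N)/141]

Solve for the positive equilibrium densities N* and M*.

Setting both brackets to zero gives the nullclines N + 0.545M = 381 and 0.337N + M = 141.
Substituting M = 141 - 0.337N into the first: N(1 - 0.545·0.337) = 381 - 0.545·141.
So N* = 304/0.816 = 373, and then M* = 141 - 0.337·373 = 15.4.

N* ≈ 373, M* ≈ 15.4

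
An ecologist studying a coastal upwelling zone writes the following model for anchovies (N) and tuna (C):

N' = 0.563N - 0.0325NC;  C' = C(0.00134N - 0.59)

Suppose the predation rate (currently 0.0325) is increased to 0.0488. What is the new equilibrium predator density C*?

C* ≈ 11.5

At the interior fixed point, setting dN/dt = 0 with N > 0 fixes C* = (prey growth rate)/(NC coefficient) — independent of the other coefficients.
With the change, C* = 0.563/0.0488 = 11.5; it falls from 17.3.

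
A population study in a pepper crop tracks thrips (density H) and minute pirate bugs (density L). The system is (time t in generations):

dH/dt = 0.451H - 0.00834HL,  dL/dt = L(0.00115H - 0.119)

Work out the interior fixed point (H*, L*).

H* ≈ 103, L* ≈ 54.1

Set dL/dt = 0 with L > 0: 0.00115H - 0.119 = 0, so H* = 0.119/0.00115 = 103.
Set dH/dt = 0 with H > 0: 0.451 - 0.00834L = 0, so L* = 0.451/0.00834 = 54.1.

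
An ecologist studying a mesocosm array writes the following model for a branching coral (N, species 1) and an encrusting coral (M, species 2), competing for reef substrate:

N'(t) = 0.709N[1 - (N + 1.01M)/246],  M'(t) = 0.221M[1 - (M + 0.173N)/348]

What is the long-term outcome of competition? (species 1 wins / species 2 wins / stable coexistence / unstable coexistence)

Compare the nullcline intercepts: K1/α12 = 246/1.01 = 244 < K2 = 348; K2/α21 = 348/0.173 = 2010 > K1 = 246.
Since the inequalities point opposite ways, species 2 can invade but species 1 cannot.

species 2 excludes species 1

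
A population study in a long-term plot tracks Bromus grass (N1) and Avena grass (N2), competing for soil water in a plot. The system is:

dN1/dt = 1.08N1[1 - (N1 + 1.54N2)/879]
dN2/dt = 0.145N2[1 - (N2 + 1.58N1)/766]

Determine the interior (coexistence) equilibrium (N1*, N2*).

Setting both brackets to zero gives the nullclines N1 + 1.54N2 = 879 and 1.58N1 + N2 = 766.
Substituting N2 = 766 - 1.58N1 into the first: N1(1 - 1.54·1.58) = 879 - 1.54·766.
So N1* = -301/-1.43 = 210, and then N2* = 766 - 1.58·210 = 435.

N1* ≈ 210, N2* ≈ 435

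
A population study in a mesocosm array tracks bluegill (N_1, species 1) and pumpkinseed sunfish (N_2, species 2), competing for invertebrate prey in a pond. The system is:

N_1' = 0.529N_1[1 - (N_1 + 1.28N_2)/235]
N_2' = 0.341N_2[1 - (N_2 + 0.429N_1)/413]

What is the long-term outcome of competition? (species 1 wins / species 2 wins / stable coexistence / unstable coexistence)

Compare the nullcline intercepts: K1/α12 = 235/1.28 = 184 < K2 = 413; K2/α21 = 413/0.429 = 963 > K1 = 235.
Since the inequalities point opposite ways, species 2 can invade but species 1 cannot.

species 2 excludes species 1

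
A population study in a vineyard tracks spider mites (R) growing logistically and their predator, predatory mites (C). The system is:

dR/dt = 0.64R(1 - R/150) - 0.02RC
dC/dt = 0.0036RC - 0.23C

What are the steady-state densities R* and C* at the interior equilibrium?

R* ≈ 63.9, C* ≈ 18.4

From dC/dt = 0 with C > 0: 0.0036R* = 0.23, so R* = 63.9.
Substitute into dR/dt = 0: 0.64(1 - 63.9/150) = 0.02C*.
The bracket is 0.574, giving C* = 0.367/0.02 = 18.4.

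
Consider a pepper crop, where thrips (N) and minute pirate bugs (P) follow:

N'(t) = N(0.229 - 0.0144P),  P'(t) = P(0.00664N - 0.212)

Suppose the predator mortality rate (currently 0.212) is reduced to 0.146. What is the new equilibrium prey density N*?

At the interior fixed point, setting dP/dt = 0 with P > 0 fixes N* = (predator death rate)/(NP coefficient) — independent of the other coefficients.
With the change, N* = 0.146/0.00664 = 22; it falls from 31.9.

N* ≈ 22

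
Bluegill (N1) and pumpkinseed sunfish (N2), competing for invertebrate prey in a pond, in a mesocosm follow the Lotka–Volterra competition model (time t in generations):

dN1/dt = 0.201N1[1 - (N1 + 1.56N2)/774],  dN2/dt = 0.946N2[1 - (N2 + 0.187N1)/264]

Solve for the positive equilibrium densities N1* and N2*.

Setting both brackets to zero gives the nullclines N1 + 1.56N2 = 774 and 0.187N1 + N2 = 264.
Substituting N2 = 264 - 0.187N1 into the first: N1(1 - 1.56·0.187) = 774 - 1.56·264.
So N1* = 362/0.708 = 511, and then N2* = 264 - 0.187·511 = 168.

N1* ≈ 511, N2* ≈ 168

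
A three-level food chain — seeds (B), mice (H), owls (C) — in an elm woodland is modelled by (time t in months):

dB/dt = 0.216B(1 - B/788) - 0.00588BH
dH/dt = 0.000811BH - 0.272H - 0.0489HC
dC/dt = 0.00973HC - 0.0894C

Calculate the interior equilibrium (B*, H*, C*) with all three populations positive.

B* ≈ 591, H* ≈ 9.19, C* ≈ 4.24

From dC/dt = 0: 0.00973H* = 0.0894, so H* = 9.19.
From dB/dt = 0: 0.216(1 - B*/788) = 0.00588·9.19, giving B* = 788·(1 - 0.25) = 591.
From dH/dt = 0: 0.000811·591 - 0.272 = 0.0489C*, so C* = 0.207/0.0489 = 4.24.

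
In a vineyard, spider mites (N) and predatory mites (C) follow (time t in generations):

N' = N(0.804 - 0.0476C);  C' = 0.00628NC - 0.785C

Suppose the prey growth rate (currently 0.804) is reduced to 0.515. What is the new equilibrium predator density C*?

C* ≈ 10.8

At the interior fixed point, setting dN/dt = 0 with N > 0 fixes C* = (prey growth rate)/(NC coefficient) — independent of the other coefficients.
With the change, C* = 0.515/0.0476 = 10.8; it falls from 16.9.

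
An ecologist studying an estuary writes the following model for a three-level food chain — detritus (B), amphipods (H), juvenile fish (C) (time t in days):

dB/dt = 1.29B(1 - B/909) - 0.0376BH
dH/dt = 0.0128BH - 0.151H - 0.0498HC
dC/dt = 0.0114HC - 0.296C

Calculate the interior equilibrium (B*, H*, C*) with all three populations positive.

From dC/dt = 0: 0.0114H* = 0.296, so H* = 26.
From dB/dt = 0: 1.29(1 - B*/909) = 0.0376·26, giving B* = 909·(1 - 0.757) = 221.
From dH/dt = 0: 0.0128·221 - 0.151 = 0.0498C*, so C* = 2.68/0.0498 = 53.8.

B* ≈ 221, H* ≈ 26, C* ≈ 53.8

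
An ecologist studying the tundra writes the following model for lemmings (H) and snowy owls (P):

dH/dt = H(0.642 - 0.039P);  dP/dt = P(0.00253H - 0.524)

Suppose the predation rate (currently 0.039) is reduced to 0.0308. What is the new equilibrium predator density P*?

At the interior fixed point, setting dH/dt = 0 with H > 0 fixes P* = (prey growth rate)/(HP coefficient) — independent of the other coefficients.
With the change, P* = 0.642/0.0308 = 20.8; it rises from 16.5.

P* ≈ 20.8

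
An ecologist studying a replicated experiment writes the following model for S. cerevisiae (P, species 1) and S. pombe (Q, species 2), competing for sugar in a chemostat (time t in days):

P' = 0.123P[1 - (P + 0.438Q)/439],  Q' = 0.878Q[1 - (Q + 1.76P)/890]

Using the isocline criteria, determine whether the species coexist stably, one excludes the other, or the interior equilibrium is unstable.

stable coexistence

Compare the nullcline intercepts: K1/α12 = 439/0.438 = 1000 > K2 = 890; K2/α21 = 890/1.76 = 506 > K1 = 439.
Since both inequalities hold, each species can invade when rare, so the interior equilibrium is stable.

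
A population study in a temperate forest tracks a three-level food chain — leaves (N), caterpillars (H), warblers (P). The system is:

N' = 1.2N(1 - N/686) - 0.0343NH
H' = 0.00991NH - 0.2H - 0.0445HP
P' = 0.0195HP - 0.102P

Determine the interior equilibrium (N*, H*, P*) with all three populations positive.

From dP/dt = 0: 0.0195H* = 0.102, so H* = 5.23.
From dN/dt = 0: 1.2(1 - N*/686) = 0.0343·5.23, giving N* = 686·(1 - 0.15) = 583.
From dH/dt = 0: 0.00991·583 - 0.2 = 0.0445P*, so P* = 5.58/0.0445 = 125.

N* ≈ 583, H* ≈ 5.23, P* ≈ 125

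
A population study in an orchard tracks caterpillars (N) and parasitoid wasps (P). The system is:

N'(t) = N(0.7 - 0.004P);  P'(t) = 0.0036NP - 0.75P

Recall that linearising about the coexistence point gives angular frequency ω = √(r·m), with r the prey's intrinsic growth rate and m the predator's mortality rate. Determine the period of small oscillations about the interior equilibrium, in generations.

Here r = 0.7 and m = 0.75, so r·m = 0.525.
ω = √0.525 = 0.725 per generation, hence T = 2π/ω ≈ 8.67 generations.

T ≈ 8.67 generations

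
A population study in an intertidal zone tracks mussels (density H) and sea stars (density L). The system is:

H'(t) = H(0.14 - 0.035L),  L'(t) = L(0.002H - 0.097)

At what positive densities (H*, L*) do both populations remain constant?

Set dL/dt = 0 with L > 0: 0.002H - 0.097 = 0, so H* = 0.097/0.002 = 48.5.
Set dH/dt = 0 with H > 0: 0.14 - 0.035L = 0, so L* = 0.14/0.035 = 4.

H* ≈ 48.5, L* ≈ 4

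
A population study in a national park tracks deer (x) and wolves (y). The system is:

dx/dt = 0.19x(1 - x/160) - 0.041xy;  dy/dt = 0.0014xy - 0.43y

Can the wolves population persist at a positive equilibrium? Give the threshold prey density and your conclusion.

The predator equation gives dy/dt > 0 only when x > 0.43/0.0014 = 307.
Without the predator, x → K = 160. Since 160 < 307, the predator cannot invade.

Threshold x = 307; K < 307, so no, the predator goes extinct.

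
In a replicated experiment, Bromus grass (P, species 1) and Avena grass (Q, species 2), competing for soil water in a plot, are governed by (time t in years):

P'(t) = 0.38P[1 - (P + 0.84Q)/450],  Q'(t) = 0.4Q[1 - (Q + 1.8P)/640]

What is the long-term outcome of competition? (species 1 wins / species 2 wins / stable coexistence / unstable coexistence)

unstable coexistence (outcome depends on initial conditions)

Compare the nullcline intercepts: K1/α12 = 450/0.84 = 536 < K2 = 640; K2/α21 = 640/1.8 = 356 < K1 = 450.
Since both are reversed, neither can invade when rare; the interior point is a saddle.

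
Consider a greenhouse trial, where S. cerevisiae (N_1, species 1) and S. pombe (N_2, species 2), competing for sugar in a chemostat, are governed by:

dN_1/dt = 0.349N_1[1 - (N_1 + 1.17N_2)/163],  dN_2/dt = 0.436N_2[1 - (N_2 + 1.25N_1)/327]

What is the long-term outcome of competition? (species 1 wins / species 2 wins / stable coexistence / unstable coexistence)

species 2 excludes species 1

Compare the nullcline intercepts: K1/α12 = 163/1.17 = 139 < K2 = 327; K2/α21 = 327/1.25 = 262 > K1 = 163.
Since the inequalities point opposite ways, species 2 can invade but species 1 cannot.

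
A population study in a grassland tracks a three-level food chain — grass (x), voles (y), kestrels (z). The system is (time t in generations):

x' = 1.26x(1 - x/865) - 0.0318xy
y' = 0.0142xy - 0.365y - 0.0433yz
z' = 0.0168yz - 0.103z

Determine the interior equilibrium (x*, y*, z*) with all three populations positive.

From dz/dt = 0: 0.0168y* = 0.103, so y* = 6.13.
From dx/dt = 0: 1.26(1 - x*/865) = 0.0318·6.13, giving x* = 865·(1 - 0.155) = 731.
From dy/dt = 0: 0.0142·731 - 0.365 = 0.0433z*, so z* = 10/0.0433 = 231.

x* ≈ 731, y* ≈ 6.13, z* ≈ 231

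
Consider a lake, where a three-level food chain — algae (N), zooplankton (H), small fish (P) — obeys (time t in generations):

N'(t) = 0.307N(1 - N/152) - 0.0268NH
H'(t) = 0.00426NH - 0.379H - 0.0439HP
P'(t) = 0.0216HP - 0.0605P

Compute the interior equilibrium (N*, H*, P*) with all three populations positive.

N* ≈ 115, H* ≈ 2.8, P* ≈ 2.51

From dP/dt = 0: 0.0216H* = 0.0605, so H* = 2.8.
From dN/dt = 0: 0.307(1 - N*/152) = 0.0268·2.8, giving N* = 152·(1 - 0.245) = 115.
From dH/dt = 0: 0.00426·115 - 0.379 = 0.0439P*, so P* = 0.11/0.0439 = 2.51.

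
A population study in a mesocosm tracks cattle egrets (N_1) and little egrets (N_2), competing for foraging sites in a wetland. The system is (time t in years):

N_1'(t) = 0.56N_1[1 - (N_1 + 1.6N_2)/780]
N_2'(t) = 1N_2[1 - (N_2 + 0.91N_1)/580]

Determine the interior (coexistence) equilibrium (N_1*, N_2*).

N_1* ≈ 325, N_2* ≈ 285

Setting both brackets to zero gives the nullclines N_1 + 1.6N_2 = 780 and 0.91N_1 + N_2 = 580.
Substituting N_2 = 580 - 0.91N_1 into the first: N_1(1 - 1.6·0.91) = 780 - 1.6·580.
So N_1* = -148/-0.456 = 325, and then N_2* = 580 - 0.91·325 = 285.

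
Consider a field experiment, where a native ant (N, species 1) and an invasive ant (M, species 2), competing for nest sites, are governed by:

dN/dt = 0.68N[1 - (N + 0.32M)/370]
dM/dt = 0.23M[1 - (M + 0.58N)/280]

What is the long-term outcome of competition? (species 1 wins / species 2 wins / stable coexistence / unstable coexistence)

Compare the nullcline intercepts: K1/α12 = 370/0.32 = 1160 > K2 = 280; K2/α21 = 280/0.58 = 483 > K1 = 370.
Since both inequalities hold, each species can invade when rare, so the interior equilibrium is stable.

stable coexistence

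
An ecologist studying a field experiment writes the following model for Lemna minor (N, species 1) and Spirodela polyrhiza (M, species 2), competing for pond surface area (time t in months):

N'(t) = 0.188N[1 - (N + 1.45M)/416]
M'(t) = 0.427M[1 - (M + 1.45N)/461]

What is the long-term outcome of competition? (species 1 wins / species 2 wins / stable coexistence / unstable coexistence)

unstable coexistence (outcome depends on initial conditions)

Compare the nullcline intercepts: K1/α12 = 416/1.45 = 287 < K2 = 461; K2/α21 = 461/1.45 = 318 < K1 = 416.
Since both are reversed, neither can invade when rare; the interior point is a saddle.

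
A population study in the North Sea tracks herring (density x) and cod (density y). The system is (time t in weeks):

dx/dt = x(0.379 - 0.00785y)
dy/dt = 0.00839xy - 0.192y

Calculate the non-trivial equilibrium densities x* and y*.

x* ≈ 22.9, y* ≈ 48.3

Set dy/dt = 0 with y > 0: 0.00839x - 0.192 = 0, so x* = 0.192/0.00839 = 22.9.
Set dx/dt = 0 with x > 0: 0.379 - 0.00785y = 0, so y* = 0.379/0.00785 = 48.3.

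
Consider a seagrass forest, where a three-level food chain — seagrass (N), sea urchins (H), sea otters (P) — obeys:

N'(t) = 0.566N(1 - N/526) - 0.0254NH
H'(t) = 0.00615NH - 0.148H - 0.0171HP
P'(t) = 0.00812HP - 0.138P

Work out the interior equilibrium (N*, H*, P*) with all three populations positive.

From dP/dt = 0: 0.00812H* = 0.138, so H* = 17.
From dN/dt = 0: 0.566(1 - N*/526) = 0.0254·17, giving N* = 526·(1 - 0.763) = 125.
From dH/dt = 0: 0.00615·125 - 0.148 = 0.0171P*, so P* = 0.62/0.0171 = 36.2.

N* ≈ 125, H* ≈ 17, P* ≈ 36.2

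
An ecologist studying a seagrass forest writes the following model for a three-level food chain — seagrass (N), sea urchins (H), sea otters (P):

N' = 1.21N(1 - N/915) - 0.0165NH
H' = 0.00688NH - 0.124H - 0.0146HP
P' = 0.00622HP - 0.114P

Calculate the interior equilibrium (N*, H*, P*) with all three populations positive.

From dP/dt = 0: 0.00622H* = 0.114, so H* = 18.3.
From dN/dt = 0: 1.21(1 - N*/915) = 0.0165·18.3, giving N* = 915·(1 - 0.25) = 686.
From dH/dt = 0: 0.00688·686 - 0.124 = 0.0146P*, so P* = 4.6/0.0146 = 315.

N* ≈ 686, H* ≈ 18.3, P* ≈ 315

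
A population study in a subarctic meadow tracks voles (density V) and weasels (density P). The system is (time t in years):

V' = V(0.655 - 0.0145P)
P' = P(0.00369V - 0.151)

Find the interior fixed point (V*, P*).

Set dP/dt = 0 with P > 0: 0.00369V - 0.151 = 0, so V* = 0.151/0.00369 = 40.9.
Set dV/dt = 0 with V > 0: 0.655 - 0.0145P = 0, so P* = 0.655/0.0145 = 45.2.

V* ≈ 40.9, P* ≈ 45.2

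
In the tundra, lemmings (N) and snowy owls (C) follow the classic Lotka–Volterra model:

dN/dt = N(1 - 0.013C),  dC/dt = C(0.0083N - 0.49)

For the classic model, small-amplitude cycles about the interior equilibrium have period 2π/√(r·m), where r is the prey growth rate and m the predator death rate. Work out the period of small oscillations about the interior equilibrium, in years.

T ≈ 8.98 years

Here r = 1 and m = 0.49, so r·m = 0.49.
ω = √0.49 = 0.7 per year, hence T = 2π/ω ≈ 8.98 years.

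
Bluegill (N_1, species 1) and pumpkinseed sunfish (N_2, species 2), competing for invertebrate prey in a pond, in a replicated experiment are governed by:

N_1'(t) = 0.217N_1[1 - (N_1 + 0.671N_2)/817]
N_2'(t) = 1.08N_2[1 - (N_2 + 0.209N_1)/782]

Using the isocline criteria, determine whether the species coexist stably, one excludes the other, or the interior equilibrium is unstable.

stable coexistence

Compare the nullcline intercepts: K1/α12 = 817/0.671 = 1220 > K2 = 782; K2/α21 = 782/0.209 = 3740 > K1 = 817.
Since both inequalities hold, each species can invade when rare, so the interior equilibrium is stable.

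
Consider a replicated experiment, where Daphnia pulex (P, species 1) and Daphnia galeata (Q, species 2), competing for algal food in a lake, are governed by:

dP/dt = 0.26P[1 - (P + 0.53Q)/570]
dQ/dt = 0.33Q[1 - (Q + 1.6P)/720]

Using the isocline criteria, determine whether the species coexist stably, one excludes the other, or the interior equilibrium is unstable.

Compare the nullcline intercepts: K1/α12 = 570/0.53 = 1080 > K2 = 720; K2/α21 = 720/1.6 = 450 < K1 = 570.
Since the inequalities point opposite ways, species 1 can invade but species 2 cannot.

species 1 excludes species 2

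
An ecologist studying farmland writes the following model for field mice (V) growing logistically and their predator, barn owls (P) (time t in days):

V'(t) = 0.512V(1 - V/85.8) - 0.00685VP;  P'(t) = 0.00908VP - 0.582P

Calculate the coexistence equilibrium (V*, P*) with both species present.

V* ≈ 64.1, P* ≈ 18.9

From dP/dt = 0 with P > 0: 0.00908V* = 0.582, so V* = 64.1.
Substitute into dV/dt = 0: 0.512(1 - 64.1/85.8) = 0.00685P*.
The bracket is 0.253, giving P* = 0.13/0.00685 = 18.9.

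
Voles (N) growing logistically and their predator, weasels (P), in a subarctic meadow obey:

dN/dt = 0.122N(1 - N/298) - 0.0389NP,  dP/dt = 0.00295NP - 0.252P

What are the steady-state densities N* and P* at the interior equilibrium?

From dP/dt = 0 with P > 0: 0.00295N* = 0.252, so N* = 85.4.
Substitute into dN/dt = 0: 0.122(1 - 85.4/298) = 0.0389P*.
The bracket is 0.713, giving P* = 0.087/0.0389 = 2.24.

N* ≈ 85.4, P* ≈ 2.24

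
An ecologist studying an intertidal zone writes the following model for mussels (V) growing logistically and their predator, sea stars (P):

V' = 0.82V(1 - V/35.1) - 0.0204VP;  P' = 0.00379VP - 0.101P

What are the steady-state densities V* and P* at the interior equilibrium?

V* ≈ 26.6, P* ≈ 9.68

From dP/dt = 0 with P > 0: 0.00379V* = 0.101, so V* = 26.6.
Substitute into dV/dt = 0: 0.82(1 - 26.6/35.1) = 0.0204P*.
The bracket is 0.241, giving P* = 0.197/0.0204 = 9.68.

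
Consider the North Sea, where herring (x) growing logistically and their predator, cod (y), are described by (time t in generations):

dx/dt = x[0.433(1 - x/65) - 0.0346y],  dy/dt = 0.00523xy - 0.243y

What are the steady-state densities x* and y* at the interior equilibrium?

From dy/dt = 0 with y > 0: 0.00523x* = 0.243, so x* = 46.5.
Substitute into dx/dt = 0: 0.433(1 - 46.5/65) = 0.0346y*.
The bracket is 0.285, giving y* = 0.123/0.0346 = 3.57.

x* ≈ 46.5, y* ≈ 3.57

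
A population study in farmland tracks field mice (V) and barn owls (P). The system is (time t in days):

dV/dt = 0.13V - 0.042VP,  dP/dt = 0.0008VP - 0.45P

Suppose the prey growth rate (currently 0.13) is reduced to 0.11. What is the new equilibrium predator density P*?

P* ≈ 2.62

At the interior fixed point, setting dV/dt = 0 with V > 0 fixes P* = (prey growth rate)/(VP coefficient) — independent of the other coefficients.
With the change, P* = 0.11/0.042 = 2.62; it falls from 3.1.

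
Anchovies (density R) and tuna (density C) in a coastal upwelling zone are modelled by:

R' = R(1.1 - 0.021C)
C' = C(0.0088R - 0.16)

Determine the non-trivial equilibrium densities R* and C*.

R* ≈ 18.2, C* ≈ 52.4

Set dC/dt = 0 with C > 0: 0.0088R - 0.16 = 0, so R* = 0.16/0.0088 = 18.2.
Set dR/dt = 0 with R > 0: 1.1 - 0.021C = 0, so C* = 1.1/0.021 = 52.4.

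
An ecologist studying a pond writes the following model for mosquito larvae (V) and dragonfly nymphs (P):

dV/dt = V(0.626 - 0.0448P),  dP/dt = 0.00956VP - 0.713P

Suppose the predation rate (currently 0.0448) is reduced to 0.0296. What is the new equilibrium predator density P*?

P* ≈ 21.1

At the interior fixed point, setting dV/dt = 0 with V > 0 fixes P* = (prey growth rate)/(VP coefficient) — independent of the other coefficients.
With the change, P* = 0.626/0.0296 = 21.1; it rises from 14.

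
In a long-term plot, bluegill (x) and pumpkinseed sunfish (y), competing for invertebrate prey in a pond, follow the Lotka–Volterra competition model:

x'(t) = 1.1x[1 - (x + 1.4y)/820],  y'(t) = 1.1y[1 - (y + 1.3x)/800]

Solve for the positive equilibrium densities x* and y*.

Setting both brackets to zero gives the nullclines x + 1.4y = 820 and 1.3x + y = 800.
Substituting y = 800 - 1.3x into the first: x(1 - 1.4·1.3) = 820 - 1.4·800.
So x* = -300/-0.82 = 366, and then y* = 800 - 1.3·366 = 324.

x* ≈ 366, y* ≈ 324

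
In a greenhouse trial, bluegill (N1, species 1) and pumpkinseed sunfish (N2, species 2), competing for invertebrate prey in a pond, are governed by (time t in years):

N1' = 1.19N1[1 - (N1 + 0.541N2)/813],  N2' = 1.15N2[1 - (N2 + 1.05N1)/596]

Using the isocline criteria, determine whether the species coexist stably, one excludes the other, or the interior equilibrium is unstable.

species 1 excludes species 2

Compare the nullcline intercepts: K1/α12 = 813/0.541 = 1500 > K2 = 596; K2/α21 = 596/1.05 = 568 < K1 = 813.
Since the inequalities point opposite ways, species 1 can invade but species 2 cannot.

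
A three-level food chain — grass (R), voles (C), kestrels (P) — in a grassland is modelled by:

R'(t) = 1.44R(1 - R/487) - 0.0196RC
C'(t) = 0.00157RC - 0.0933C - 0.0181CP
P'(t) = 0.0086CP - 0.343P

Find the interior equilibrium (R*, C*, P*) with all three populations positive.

R* ≈ 223, C* ≈ 39.9, P* ≈ 14.2

From dP/dt = 0: 0.0086C* = 0.343, so C* = 39.9.
From dR/dt = 0: 1.44(1 - R*/487) = 0.0196·39.9, giving R* = 487·(1 - 0.543) = 223.
From dC/dt = 0: 0.00157·223 - 0.0933 = 0.0181P*, so P* = 0.256/0.0181 = 14.2.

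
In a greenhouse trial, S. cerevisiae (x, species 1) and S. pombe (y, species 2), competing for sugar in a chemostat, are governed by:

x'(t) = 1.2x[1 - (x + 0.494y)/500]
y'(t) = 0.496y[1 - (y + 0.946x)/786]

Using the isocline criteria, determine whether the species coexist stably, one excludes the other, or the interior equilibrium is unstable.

Compare the nullcline intercepts: K1/α12 = 500/0.494 = 1010 > K2 = 786; K2/α21 = 786/0.946 = 831 > K1 = 500.
Since both inequalities hold, each species can invade when rare, so the interior equilibrium is stable.

stable coexistence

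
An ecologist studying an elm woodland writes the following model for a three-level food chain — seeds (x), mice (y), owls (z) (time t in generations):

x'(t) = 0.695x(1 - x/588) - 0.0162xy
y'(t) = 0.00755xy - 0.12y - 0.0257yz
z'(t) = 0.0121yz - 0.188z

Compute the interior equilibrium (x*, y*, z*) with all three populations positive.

From dz/dt = 0: 0.0121y* = 0.188, so y* = 15.5.
From dx/dt = 0: 0.695(1 - x*/588) = 0.0162·15.5, giving x* = 588·(1 - 0.362) = 375.
From dy/dt = 0: 0.00755·375 - 0.12 = 0.0257z*, so z* = 2.71/0.0257 = 106.

x* ≈ 375, y* ≈ 15.5, z* ≈ 106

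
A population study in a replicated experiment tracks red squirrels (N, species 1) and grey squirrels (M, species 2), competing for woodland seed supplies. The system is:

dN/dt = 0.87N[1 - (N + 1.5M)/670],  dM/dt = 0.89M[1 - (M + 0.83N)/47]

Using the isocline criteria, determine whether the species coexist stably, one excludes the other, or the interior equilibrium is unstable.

species 1 excludes species 2

Compare the nullcline intercepts: K1/α12 = 670/1.5 = 447 > K2 = 47; K2/α21 = 47/0.83 = 56.6 < K1 = 670.
Since the inequalities point opposite ways, species 1 can invade but species 2 cannot.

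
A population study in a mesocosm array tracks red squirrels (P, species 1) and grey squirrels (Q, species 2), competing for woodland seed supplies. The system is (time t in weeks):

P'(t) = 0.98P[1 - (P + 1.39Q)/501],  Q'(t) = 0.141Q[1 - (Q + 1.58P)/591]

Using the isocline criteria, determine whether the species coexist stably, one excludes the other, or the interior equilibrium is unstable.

Compare the nullcline intercepts: K1/α12 = 501/1.39 = 360 < K2 = 591; K2/α21 = 591/1.58 = 374 < K1 = 501.
Since both are reversed, neither can invade when rare; the interior point is a saddle.

unstable coexistence (outcome depends on initial conditions)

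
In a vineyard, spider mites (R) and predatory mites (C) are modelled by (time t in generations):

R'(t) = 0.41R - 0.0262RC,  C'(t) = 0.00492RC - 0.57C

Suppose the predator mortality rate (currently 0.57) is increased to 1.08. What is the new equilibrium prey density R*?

R* ≈ 220

At the interior fixed point, setting dC/dt = 0 with C > 0 fixes R* = (predator death rate)/(RC coefficient) — independent of the other coefficients.
With the change, R* = 1.08/0.00492 = 220; it rises from 116.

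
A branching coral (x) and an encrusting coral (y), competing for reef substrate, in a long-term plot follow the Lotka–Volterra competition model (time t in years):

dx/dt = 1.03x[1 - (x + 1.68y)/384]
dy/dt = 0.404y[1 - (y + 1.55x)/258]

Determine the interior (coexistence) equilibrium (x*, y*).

x* ≈ 30.8, y* ≈ 210

Setting both brackets to zero gives the nullclines x + 1.68y = 384 and 1.55x + y = 258.
Substituting y = 258 - 1.55x into the first: x(1 - 1.68·1.55) = 384 - 1.68·258.
So x* = -49.4/-1.6 = 30.8, and then y* = 258 - 1.55·30.8 = 210.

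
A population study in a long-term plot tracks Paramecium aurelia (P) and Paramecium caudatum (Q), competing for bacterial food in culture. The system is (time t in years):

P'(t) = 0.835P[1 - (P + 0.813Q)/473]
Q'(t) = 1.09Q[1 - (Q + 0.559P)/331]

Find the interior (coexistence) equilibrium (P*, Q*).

P* ≈ 374, Q* ≈ 122

Setting both brackets to zero gives the nullclines P + 0.813Q = 473 and 0.559P + Q = 331.
Substituting Q = 331 - 0.559P into the first: P(1 - 0.813·0.559) = 473 - 0.813·331.
So P* = 204/0.546 = 374, and then Q* = 331 - 0.559·374 = 122.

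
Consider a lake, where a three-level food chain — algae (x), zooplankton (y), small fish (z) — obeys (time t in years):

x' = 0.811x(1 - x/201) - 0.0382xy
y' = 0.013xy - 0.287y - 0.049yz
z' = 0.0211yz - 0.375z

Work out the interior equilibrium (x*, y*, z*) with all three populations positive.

x* ≈ 32.7, y* ≈ 17.8, z* ≈ 2.83

From dz/dt = 0: 0.0211y* = 0.375, so y* = 17.8.
From dx/dt = 0: 0.811(1 - x*/201) = 0.0382·17.8, giving x* = 201·(1 - 0.837) = 32.7.
From dy/dt = 0: 0.013·32.7 - 0.287 = 0.049z*, so z* = 0.139/0.049 = 2.83.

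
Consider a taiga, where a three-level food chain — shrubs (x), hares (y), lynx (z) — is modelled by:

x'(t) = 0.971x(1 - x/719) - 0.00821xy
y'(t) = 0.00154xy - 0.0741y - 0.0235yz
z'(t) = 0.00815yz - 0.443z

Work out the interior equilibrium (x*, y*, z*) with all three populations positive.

From dz/dt = 0: 0.00815y* = 0.443, so y* = 54.4.
From dx/dt = 0: 0.971(1 - x*/719) = 0.00821·54.4, giving x* = 719·(1 - 0.46) = 389.
From dy/dt = 0: 0.00154·389 - 0.0741 = 0.0235z*, so z* = 0.524/0.0235 = 22.3.

x* ≈ 389, y* ≈ 54.4, z* ≈ 22.3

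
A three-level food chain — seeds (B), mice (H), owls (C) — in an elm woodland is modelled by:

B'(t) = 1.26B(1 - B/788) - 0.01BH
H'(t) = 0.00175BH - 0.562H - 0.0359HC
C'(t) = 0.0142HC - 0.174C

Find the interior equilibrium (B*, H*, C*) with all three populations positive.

B* ≈ 711, H* ≈ 12.3, C* ≈ 19

From dC/dt = 0: 0.0142H* = 0.174, so H* = 12.3.
From dB/dt = 0: 1.26(1 - B*/788) = 0.01·12.3, giving B* = 788·(1 - 0.0973) = 711.
From dH/dt = 0: 0.00175·711 - 0.562 = 0.0359C*, so C* = 0.683/0.0359 = 19.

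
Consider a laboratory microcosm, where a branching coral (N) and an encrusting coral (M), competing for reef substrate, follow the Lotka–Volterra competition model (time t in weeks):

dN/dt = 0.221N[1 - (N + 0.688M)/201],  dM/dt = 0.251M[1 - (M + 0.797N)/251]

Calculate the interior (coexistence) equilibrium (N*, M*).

Setting both brackets to zero gives the nullclines N + 0.688M = 201 and 0.797N + M = 251.
Substituting M = 251 - 0.797N into the first: N(1 - 0.688·0.797) = 201 - 0.688·251.
So N* = 28.3/0.452 = 62.7, and then M* = 251 - 0.797·62.7 = 201.

N* ≈ 62.7, M* ≈ 201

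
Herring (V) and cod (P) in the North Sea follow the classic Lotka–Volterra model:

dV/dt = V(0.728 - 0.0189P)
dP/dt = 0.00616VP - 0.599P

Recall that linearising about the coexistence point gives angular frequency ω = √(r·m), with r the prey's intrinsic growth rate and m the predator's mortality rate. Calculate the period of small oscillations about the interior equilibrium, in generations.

Here r = 0.728 and m = 0.599, so r·m = 0.436.
ω = √0.436 = 0.66 per generation, hence T = 2π/ω ≈ 9.51 generations.

T ≈ 9.51 generations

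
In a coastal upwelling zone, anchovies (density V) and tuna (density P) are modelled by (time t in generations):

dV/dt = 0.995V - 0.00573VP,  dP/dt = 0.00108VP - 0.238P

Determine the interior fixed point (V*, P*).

Set dP/dt = 0 with P > 0: 0.00108V - 0.238 = 0, so V* = 0.238/0.00108 = 220.
Set dV/dt = 0 with V > 0: 0.995 - 0.00573P = 0, so P* = 0.995/0.00573 = 174.

V* ≈ 220, P* ≈ 174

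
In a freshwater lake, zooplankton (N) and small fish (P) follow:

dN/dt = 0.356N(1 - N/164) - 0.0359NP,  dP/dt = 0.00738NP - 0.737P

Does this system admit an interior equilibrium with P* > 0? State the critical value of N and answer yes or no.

Threshold N = 99.9; K > 99.9, so yes, the predator persists.

The predator equation gives dP/dt > 0 only when N > 0.737/0.00738 = 99.9.
Without the predator, N → K = 164. Since 164 > 99.9, the predator can invade and persist.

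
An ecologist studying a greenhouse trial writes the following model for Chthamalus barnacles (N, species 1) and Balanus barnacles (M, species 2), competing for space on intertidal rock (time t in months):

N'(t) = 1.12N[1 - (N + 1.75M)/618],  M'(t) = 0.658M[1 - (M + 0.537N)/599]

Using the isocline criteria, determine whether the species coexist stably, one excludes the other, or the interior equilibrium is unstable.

Compare the nullcline intercepts: K1/α12 = 618/1.75 = 353 < K2 = 599; K2/α21 = 599/0.537 = 1120 > K1 = 618.
Since the inequalities point opposite ways, species 2 can invade but species 1 cannot.

species 2 excludes species 1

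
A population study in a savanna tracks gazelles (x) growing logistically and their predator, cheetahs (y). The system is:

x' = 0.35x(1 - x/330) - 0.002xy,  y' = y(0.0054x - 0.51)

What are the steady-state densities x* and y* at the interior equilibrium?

From dy/dt = 0 with y > 0: 0.0054x* = 0.51, so x* = 94.4.
Substitute into dx/dt = 0: 0.35(1 - 94.4/330) = 0.002y*.
The bracket is 0.714, giving y* = 0.25/0.002 = 125.

x* ≈ 94.4, y* ≈ 125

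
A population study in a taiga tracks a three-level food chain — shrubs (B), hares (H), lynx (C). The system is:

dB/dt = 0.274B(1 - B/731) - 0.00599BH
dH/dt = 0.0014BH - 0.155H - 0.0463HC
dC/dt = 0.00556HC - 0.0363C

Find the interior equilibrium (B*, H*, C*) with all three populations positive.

B* ≈ 627, H* ≈ 6.53, C* ≈ 15.6

From dC/dt = 0: 0.00556H* = 0.0363, so H* = 6.53.
From dB/dt = 0: 0.274(1 - B*/731) = 0.00599·6.53, giving B* = 731·(1 - 0.143) = 627.
From dH/dt = 0: 0.0014·627 - 0.155 = 0.0463C*, so C* = 0.722/0.0463 = 15.6.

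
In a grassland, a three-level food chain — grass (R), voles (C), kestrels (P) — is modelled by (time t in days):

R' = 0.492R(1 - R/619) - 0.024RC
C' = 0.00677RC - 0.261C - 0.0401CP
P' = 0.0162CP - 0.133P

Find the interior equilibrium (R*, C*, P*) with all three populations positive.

From dP/dt = 0: 0.0162C* = 0.133, so C* = 8.21.
From dR/dt = 0: 0.492(1 - R*/619) = 0.024·8.21, giving R* = 619·(1 - 0.4) = 371.
From dC/dt = 0: 0.00677·371 - 0.261 = 0.0401P*, so P* = 2.25/0.0401 = 56.1.

R* ≈ 371, C* ≈ 8.21, P* ≈ 56.1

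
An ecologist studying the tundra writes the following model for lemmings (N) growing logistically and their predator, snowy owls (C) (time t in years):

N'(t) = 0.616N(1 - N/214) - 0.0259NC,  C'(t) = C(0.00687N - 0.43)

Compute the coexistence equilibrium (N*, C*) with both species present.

N* ≈ 62.6, C* ≈ 16.8

From dC/dt = 0 with C > 0: 0.00687N* = 0.43, so N* = 62.6.
Substitute into dN/dt = 0: 0.616(1 - 62.6/214) = 0.0259C*.
The bracket is 0.708, giving C* = 0.436/0.0259 = 16.8.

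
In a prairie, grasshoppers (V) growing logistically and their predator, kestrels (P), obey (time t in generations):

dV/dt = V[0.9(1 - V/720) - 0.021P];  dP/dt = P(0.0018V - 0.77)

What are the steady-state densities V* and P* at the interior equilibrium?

From dP/dt = 0 with P > 0: 0.0018V* = 0.77, so V* = 428.
Substitute into dV/dt = 0: 0.9(1 - 428/720) = 0.021P*.
The bracket is 0.406, giving P* = 0.365/0.021 = 17.4.

V* ≈ 428, P* ≈ 17.4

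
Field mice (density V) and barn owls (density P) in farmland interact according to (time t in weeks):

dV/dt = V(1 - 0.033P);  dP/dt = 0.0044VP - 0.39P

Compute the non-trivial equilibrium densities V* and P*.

Set dP/dt = 0 with P > 0: 0.0044V - 0.39 = 0, so V* = 0.39/0.0044 = 88.6.
Set dV/dt = 0 with V > 0: 1 - 0.033P = 0, so P* = 1/0.033 = 30.3.

V* ≈ 88.6, P* ≈ 30.3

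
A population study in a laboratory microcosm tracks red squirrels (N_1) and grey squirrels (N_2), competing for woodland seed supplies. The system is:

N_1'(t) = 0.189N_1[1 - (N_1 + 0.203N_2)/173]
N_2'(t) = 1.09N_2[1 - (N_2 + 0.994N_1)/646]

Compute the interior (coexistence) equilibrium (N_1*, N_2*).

Setting both brackets to zero gives the nullclines N_1 + 0.203N_2 = 173 and 0.994N_1 + N_2 = 646.
Substituting N_2 = 646 - 0.994N_1 into the first: N_1(1 - 0.203·0.994) = 173 - 0.203·646.
So N_1* = 41.9/0.798 = 52.4, and then N_2* = 646 - 0.994·52.4 = 594.

N_1* ≈ 52.4, N_2* ≈ 594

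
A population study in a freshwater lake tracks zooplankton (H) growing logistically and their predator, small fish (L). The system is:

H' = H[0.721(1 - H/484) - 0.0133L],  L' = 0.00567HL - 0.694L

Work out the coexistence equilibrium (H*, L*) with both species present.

H* ≈ 122, L* ≈ 40.5

From dL/dt = 0 with L > 0: 0.00567H* = 0.694, so H* = 122.
Substitute into dH/dt = 0: 0.721(1 - 122/484) = 0.0133L*.
The bracket is 0.747, giving L* = 0.539/0.0133 = 40.5.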